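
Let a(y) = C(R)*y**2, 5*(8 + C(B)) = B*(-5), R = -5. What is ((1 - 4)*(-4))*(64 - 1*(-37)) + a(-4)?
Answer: 1164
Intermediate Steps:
C(B) = -8 - B (C(B) = -8 + (B*(-5))/5 = -8 + (-5*B)/5 = -8 - B)
a(y) = -3*y**2 (a(y) = (-8 - 1*(-5))*y**2 = (-8 + 5)*y**2 = -3*y**2)
((1 - 4)*(-4))*(64 - 1*(-37)) + a(-4) = ((1 - 4)*(-4))*(64 - 1*(-37)) - 3*(-4)**2 = (-3*(-4))*(64 + 37) - 3*16 = 12*101 - 48 = 1212 - 48 = 1164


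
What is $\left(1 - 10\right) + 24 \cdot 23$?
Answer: $543$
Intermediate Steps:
$\left(1 - 10\right) + 24 \cdot 23 = \left(1 - 10\right) + 552 = -9 + 552 = 543$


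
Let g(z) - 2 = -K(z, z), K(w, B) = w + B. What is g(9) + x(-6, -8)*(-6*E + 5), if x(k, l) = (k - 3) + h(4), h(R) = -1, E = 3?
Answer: 114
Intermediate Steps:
K(w, B) = B + w
g(z) = 2 - 2*z (g(z) = 2 - (z + z) = 2 - 2*z)
x(k, l) = -4 + k (x(k, l) = (k - 3) - 1 = (-3 + k) - 1 = -4 + k)
g(9) + x(-6, -8)*(-6*E + 5) = (2 - 2*9) + (-4 - 6)*(-6*3 + 5) = (2 - 18) - 10*(-18 + 5) = -16 - 10*(-13) = -16 + 130 = 114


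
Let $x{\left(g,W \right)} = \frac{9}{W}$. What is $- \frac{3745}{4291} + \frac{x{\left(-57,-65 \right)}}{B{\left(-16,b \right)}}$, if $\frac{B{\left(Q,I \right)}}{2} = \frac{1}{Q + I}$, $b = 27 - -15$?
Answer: $- \frac{8192}{3065} \approx -2.6728$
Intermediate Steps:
$b = 42$ ($b = 27 + 15 = 42$)
$B{\left(Q,I \right)} = \frac{2}{I + Q}$ ($B{\left(Q,I \right)} = \frac{2}{Q + I} = \frac{2}{I + Q}$)
$- \frac{3745}{4291} + \frac{x{\left(-57,-65 \right)}}{B{\left(-16,b \right)}} = - \frac{3745}{4291} + \frac{9 \frac{1}{-65}}{2 \frac{1}{42 - 16}} = \left(-3745\right) \frac{1}{4291} + \frac{9 \left(- \frac{1}{65}\right)}{2 \cdot \frac{1}{26}} = - \frac{535}{613} - \frac{9}{65 \cdot 2 \cdot \frac{1}{26}} = - \frac{535}{613} - \frac{9 \frac{1}{\frac{1}{13}}}{65} = - \frac{535}{613} - \frac{9}{5} = - \frac{8192}{3065}$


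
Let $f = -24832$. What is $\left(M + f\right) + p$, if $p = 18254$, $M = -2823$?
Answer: $-9401$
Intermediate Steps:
$\left(M + f\right) + p = \left(-2823 - 24832\right) + 18254 = -27655 + 18254 = -9401$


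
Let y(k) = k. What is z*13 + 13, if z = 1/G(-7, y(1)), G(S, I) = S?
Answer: 78/7 ≈ 11.143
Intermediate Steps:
z = -⅐ (z = 1/(-7) = -⅐ ≈ -0.14286)
z*13 + 13 = -⅐*13 + 13 = -13/7 + 13 = 78/7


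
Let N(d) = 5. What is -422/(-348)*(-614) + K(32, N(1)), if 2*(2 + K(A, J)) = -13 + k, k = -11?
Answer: -65995/87 ≈ -758.56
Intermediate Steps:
K(A, J) = -14 (K(A, J) = -2 + (-13 - 11)/2 = -2 + (½)*(-24) = -2 - 12 = -14)
-422/(-348)*(-614) + K(32, N(1)) = -422/(-348)*(-614) - 14 = -422*(-1/348)*(-614) - 14 = (211/174)*(-614) - 14 = -64777/87 - 14 = -65995/87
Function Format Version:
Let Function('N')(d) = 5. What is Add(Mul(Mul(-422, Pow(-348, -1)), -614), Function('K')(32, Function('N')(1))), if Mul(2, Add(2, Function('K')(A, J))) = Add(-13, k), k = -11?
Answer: Rational(-65995, 87) ≈ -758.56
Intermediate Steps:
Function('K')(A, J) = -14 (Function('K')(A, J) = Add(-2, Mul(Rational(1, 2), Add(-13, -11))) = Add(-2, Mul(Rational(1, 2), -24)) = Add(-2, -12) = -14)
Add(Mul(Mul(-422, Pow(-348, -1)), -614), Function('K')(32, Function('N')(1))) = Add(Mul(Mul(-422, Pow(-348, -1)), -614), -14) = Add(Mul(Mul(-422, Rational(-1, 348)), -614), -14) = Add(Mul(Rational(211, 174), -614), -14) = Add(Rational(-64777, 87), -14) = Rational(-65995, 87)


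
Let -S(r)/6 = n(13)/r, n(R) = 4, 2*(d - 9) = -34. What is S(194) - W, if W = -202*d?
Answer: -156764/97 ≈ -1616.1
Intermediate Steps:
d = -8 (d = 9 + (1/2)*(-34) = 9 - 17 = -8)
S(r) = -24/r
W = 1616 (W = -202*(-8) = 1616)
S(194) - W = -24/194 - 1*1616 = -24*1/194 - 1616 = -12/97 - 1616 = -156764/97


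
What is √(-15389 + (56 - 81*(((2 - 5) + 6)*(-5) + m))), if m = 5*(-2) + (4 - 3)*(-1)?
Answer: I*√13227 ≈ 115.01*I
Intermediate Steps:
m = -11 (m = -10 + 1*(-1) = -10 - 1 = -11)
√(-15389 + (56 - 81*(((2 - 5) + 6)*(-5) + m))) = √(-15389 + (56 - 81*(((2 - 5) + 6)*(-5) - 11))) = √(-15389 + (56 - 81*((-3 + 6)*(-5) - 11))) = √(-15389 + (56 - 81*(3*(-5) - 11))) = √(-15389 + (56 - 81*(-15 - 11))) = √(-15389 + (56 - 81*(-26))) = √(-15389 + (56 + 2106)) = √(-15389 + 2162) = √(-13227) = I*√13227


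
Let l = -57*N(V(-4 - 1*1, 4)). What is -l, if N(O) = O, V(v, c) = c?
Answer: 228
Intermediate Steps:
l = -228 (l = -57*4 = -228)
-l = -1*(-228) = 228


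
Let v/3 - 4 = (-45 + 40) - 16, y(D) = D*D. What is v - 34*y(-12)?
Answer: -4947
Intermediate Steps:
y(D) = D²
v = -51 (v = 12 + 3*((-45 + 40) - 16) = 12 + 3*(-5 - 16) = 12 + 3*(-21) = 12 - 63 = -51)
v - 34*y(-12) = -51 - 34*(-12)² = -51 - 34*144 = -51 - 4896 = -4947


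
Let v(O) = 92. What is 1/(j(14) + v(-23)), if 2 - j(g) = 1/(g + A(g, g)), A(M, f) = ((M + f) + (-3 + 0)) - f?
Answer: 25/2349 ≈ 0.010643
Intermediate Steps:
A(M, f) = -3 + M (A(M, f) = ((M + f) - 3) - f = (-3 + M + f) - f = -3 + M)
j(g) = 2 - 1/(-3 + 2*g) (j(g) = 2 - 1/(g + (-3 + g)) = 2 - 1/(-3 + 2*g))
1/(j(14) + v(-23)) = 1/((-7 + 4*14)/(-3 + 2*14) + 92) = 1/((-7 + 56)/(-3 + 28) + 92) = 1/(49/25 + 92) = 1/(2349/25) = 25/2349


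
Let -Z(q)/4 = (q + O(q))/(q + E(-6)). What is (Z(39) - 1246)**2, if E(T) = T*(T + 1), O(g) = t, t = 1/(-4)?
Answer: 7418204641/4761 ≈ 1.5581e+6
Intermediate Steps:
t = -1/4 ≈ -0.25000
O(g) = -1/4
E(T) = T*(1 + T)
Z(q) = -4*(-1/4 + q)/(30 + q) (Z(q) = -4*(q - 1/4)/(q - 6*(1 - 6)) = -4*(-1/4 + q)/(q - 6*(-5)) = -4*(-1/4 + q)/(q + 30) = -4*(-1/4 + q)/(30 + q))
(Z(39) - 1246)**2 = ((1 - 4*39)/(30 + 39) - 1246)**2 = ((1 - 156)/69 - 1246)**2 = ((1/69)*(-155) - 1246)**2 = (-155/69 - 1246)**2 = (-86129/69)**2 = 7418204641/4761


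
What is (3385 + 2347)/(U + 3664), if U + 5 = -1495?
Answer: 1433/541 ≈ 2.6488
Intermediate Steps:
U = -1500 (U = -5 - 1495 = -1500)
(3385 + 2347)/(U + 3664) = (3385 + 2347)/(-1500 + 3664) = 5732/2164 = 5732*(1/2164) = 1433/541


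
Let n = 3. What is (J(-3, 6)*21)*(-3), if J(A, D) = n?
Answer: -189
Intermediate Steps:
J(A, D) = 3
(J(-3, 6)*21)*(-3) = (3*21)*(-3) = 63*(-3) = -189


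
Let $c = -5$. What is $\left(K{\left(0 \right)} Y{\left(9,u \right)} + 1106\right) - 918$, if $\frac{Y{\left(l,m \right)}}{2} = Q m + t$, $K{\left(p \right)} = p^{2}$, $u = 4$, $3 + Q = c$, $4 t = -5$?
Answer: $188$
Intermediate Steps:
$t = - \frac{5}{4}$ ($t = \frac{1}{4} \left(-5\right) = - \frac{5}{4} \approx -1.25$)
$Q = -8$ ($Q = -3 - 5 = -8$)
$Y{\left(l,m \right)} = - \frac{5}{2} - 16 m$ ($Y{\left(l,m \right)} = 2 \left(- 8 m - \frac{5}{4}\right) = 2 \left(- \frac{5}{4} - 8 m\right) = - \frac{5}{2} - 16 m$)
$\left(K{\left(0 \right)} Y{\left(9,u \right)} + 1106\right) - 918 = \left(0^{2} \left(- \frac{5}{2} - 64\right) + 1106\right) - 918 = \left(0 \left(- \frac{5}{2} - 64\right) + 1106\right) - 918 = \left(0 \left(- \frac{133}{2}\right) + 1106\right) - 918 = \left(0 + 1106\right) - 918 = 1106 - 918 = 188$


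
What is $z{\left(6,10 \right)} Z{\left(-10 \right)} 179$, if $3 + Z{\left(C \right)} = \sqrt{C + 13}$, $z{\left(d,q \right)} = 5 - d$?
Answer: $537 - 179 \sqrt{3} \approx 226.96$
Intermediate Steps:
$Z{\left(C \right)} = -3 + \sqrt{13 + C}$ ($Z{\left(C \right)} = -3 + \sqrt{C + 13} = -3 + \sqrt{13 + C}$)
$z{\left(6,10 \right)} Z{\left(-10 \right)} 179 = \left(5 - 6\right) \left(-3 + \sqrt{13 - 10}\right) 179 = \left(5 - 6\right) \left(-3 + \sqrt{3}\right) 179 = - (-3 + \sqrt{3}) 179 = \left(3 - \sqrt{3}\right) 179 = 537 - 179 \sqrt{3}$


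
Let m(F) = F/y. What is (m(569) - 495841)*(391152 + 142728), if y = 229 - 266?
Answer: -9794928721680/37 ≈ -2.6473e+11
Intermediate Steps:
y = -37
m(F) = -F/37 (m(F) = F/(-37) = F*(-1/37) = -F/37)
(m(569) - 495841)*(391152 + 142728) = (-1/37*569 - 495841)*(391152 + 142728) = (-569/37 - 495841)*533880 = -18346686/37*533880 = -9794928721680/37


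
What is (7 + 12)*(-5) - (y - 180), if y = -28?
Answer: 113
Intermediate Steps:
(7 + 12)*(-5) - (y - 180) = (7 + 12)*(-5) - (-28 - 180) = 19*(-5) - 1*(-208) = -95 + 208 = 113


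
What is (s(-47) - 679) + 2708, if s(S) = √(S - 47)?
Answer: 2029 + I*√94 ≈ 2029.0 + 9.6954*I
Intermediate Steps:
s(S) = √(-47 + S)
(s(-47) - 679) + 2708 = (√(-47 - 47) - 679) + 2708 = (√(-94) - 679) + 2708 = (I*√94 - 679) + 2708 = (-679 + I*√94) + 2708 = 2029 + I*√94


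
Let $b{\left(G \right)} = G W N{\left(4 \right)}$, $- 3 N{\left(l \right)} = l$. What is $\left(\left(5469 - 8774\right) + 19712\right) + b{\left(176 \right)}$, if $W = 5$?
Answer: $\frac{45701}{3} \approx 15234.0$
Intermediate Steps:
$N{\left(l \right)} = - \frac{l}{3}$
$b{\left(G \right)} = - \frac{20 G}{3}$ ($b{\left(G \right)} = G 5 \left(\left(- \frac{1}{3}\right) 4\right) = 5 G \left(- \frac{4}{3}\right) = - \frac{20 G}{3}$)
$\left(\left(5469 - 8774\right) + 19712\right) + b{\left(176 \right)} = \left(\left(5469 - 8774\right) + 19712\right) - \frac{3520}{3} = \left(-3305 + 19712\right) - \frac{3520}{3} = 16407 - \frac{3520}{3} = \frac{45701}{3}$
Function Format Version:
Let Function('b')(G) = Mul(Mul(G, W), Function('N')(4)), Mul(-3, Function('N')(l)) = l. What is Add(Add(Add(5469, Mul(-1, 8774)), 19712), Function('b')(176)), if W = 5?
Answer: Rational(45701, 3) ≈ 15234.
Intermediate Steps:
Function('N')(l) = Mul(Rational(-1, 3), l)
Function('b')(G) = Mul(Rational(-20, 3), G) (Function('b')(G) = Mul(Mul(G, 5), Mul(Rational(-1, 3), 4)) = Mul(Mul(5, G), Rational(-4, 3)) = Mul(Rational(-20, 3), G))
Add(Add(Add(5469, Mul(-1, 8774)), 19712), Function('b')(176)) = Add(Add(Add(5469, Mul(-1, 8774)), 19712), Mul(Rational(-20, 3), 176)) = Add(Add(Add(5469, -8774), 19712), Rational(-3520, 3)) = Add(Add(-3305, 19712), Rational(-3520, 3)) = Add(16407, Rational(-3520, 3)) = Rational(45701, 3)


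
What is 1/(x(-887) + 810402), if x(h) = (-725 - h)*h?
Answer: 1/666708 ≈ 1.4999e-6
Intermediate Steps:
x(h) = h*(-725 - h)
1/(x(-887) + 810402) = 1/(-1*(-887)*(725 - 887) + 810402) = 1/(-1*(-887)*(-162) + 810402) = 1/(-143694 + 810402) = 1/666708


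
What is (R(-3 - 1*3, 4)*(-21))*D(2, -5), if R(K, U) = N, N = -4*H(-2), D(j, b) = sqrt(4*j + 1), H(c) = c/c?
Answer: 252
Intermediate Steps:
H(c) = 1
D(j, b) = sqrt(1 + 4*j)
N = -4 (N = -4*1 = -4)
R(K, U) = -4
(R(-3 - 1*3, 4)*(-21))*D(2, -5) = (-4*(-21))*sqrt(1 + 4*2) = 84*sqrt(1 + 8) = 84*sqrt(9) = 84*3 = 252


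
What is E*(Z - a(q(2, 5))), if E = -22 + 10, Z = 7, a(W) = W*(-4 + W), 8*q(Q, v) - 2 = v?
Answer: -1869/16 ≈ -116.81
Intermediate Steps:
q(Q, v) = ¼ + v/8
E = -12
E*(Z - a(q(2, 5))) = -12*(7 - (¼ + (⅛)*5)*(-4 + (¼ + (⅛)*5))) = -12*(7 - (¼ + 5/8)*(-4 + (¼ + 5/8))) = -12*(7 - 7*(-4 + 7/8)/8) = -12*(7 - 7*(-25)/(8*8)) = -12*(7 - 1*(-175/64)) = -12*(7 + 175/64) = -12*623/64 = -1869/16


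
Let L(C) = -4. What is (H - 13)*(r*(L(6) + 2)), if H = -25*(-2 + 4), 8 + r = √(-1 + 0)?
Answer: -1008 + 126*I ≈ -1008.0 + 126.0*I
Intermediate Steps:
r = -8 + I (r = -8 + √(-1 + 0) = -8 + √(-1) = -8 + I ≈ -8.0 + 1.0*I)
H = -50 (H = -25*2 = -5*10 = -50)
(H - 13)*(r*(L(6) + 2)) = (-50 - 13)*((-8 + I)*(-4 + 2)) = -63*(-8 + I)*(-2) = -63*(16 - 2*I) = -1008 + 126*I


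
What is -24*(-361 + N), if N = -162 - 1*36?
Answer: 13416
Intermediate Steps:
N = -198 (N = -162 - 36 = -198)
-24*(-361 + N) = -24*(-361 - 198) = -24*(-559) = 13416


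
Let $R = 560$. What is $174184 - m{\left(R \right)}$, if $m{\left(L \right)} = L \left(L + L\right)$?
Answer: $-453016$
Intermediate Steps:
$m{\left(L \right)} = 2 L^{2}$ ($m{\left(L \right)} = L 2 L = 2 L^{2}$)
$174184 - m{\left(R \right)} = 174184 - 2 \cdot 560^{2} = 174184 - 2 \cdot 313600 = 174184 - 627200 = -453016$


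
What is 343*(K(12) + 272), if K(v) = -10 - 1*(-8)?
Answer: 92610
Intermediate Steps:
K(v) = -2 (K(v) = -10 + 8 = -2)
343*(K(12) + 272) = 343*(-2 + 272) = 343*270 = 92610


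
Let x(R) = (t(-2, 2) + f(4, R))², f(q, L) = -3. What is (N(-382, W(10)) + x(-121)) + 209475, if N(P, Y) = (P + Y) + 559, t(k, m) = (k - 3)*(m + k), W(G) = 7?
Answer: 209668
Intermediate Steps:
t(k, m) = (-3 + k)*(k + m)
x(R) = 9 (x(R) = (((-2)² - 3*(-2) - 3*2 - 2*2) - 3)² = ((4 + 6 - 6 - 4) - 3)² = (0 - 3)² = (-3)² = 9)
N(P, Y) = 559 + P + Y
(N(-382, W(10)) + x(-121)) + 209475 = ((559 - 382 + 7) + 9) + 209475 = (184 + 9) + 209475 = 193 + 209475 = 209668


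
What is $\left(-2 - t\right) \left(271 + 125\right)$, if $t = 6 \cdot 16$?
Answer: $-38808$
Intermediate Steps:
$t = 96$
$\left(-2 - t\right) \left(271 + 125\right) = \left(-2 - 96\right) \left(271 + 125\right) = \left(-2 - 96\right) 396 = \left(-98\right) 396 = -38808$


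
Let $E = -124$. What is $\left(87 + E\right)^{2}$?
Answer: $1369$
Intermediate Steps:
$\left(87 + E\right)^{2} = \left(87 - 124\right)^{2} = \left(-37\right)^{2} = 1369$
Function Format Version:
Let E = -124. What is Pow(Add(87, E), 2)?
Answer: 1369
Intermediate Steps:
Pow(Add(87, E), 2) = Pow(Add(87, -124), 2) = Pow(-37, 2) = 1369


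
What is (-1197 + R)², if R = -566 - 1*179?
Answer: 3771364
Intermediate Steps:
R = -745 (R = -566 - 179 = -745)
(-1197 + R)² = (-1197 - 745)² = (-1942)² = 3771364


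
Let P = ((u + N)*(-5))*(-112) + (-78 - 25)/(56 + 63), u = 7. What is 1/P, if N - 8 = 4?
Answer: 119/1266057 ≈ 9.3993e-5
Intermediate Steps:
N = 12 (N = 8 + 4 = 12)
P = 1266057/119 (P = ((7 + 12)*(-5))*(-112) + (-78 - 25)/(56 + 63) = (19*(-5))*(-112) - 103/119 = -95*(-112) - 103*1/119 = 10640 - 103/119 = 1266057/119 ≈ 10639.)
1/P = 1/(1266057/119) = 119/1266057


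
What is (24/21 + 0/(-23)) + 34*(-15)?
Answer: -3562/7 ≈ -508.86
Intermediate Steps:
(24/21 + 0/(-23)) + 34*(-15) = (24*(1/21) + 0*(-1/23)) - 510 = (8/7 + 0) - 510 = 8/7 - 510 = -3562/7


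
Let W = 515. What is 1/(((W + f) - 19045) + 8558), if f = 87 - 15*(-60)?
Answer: -1/8985 ≈ -0.00011130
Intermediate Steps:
f = 987 (f = 87 + 900 = 987)
1/(((W + f) - 19045) + 8558) = 1/(((515 + 987) - 19045) + 8558) = 1/((1502 - 19045) + 8558) = 1/(-17543 + 8558) = 1/(-8985) = -1/8985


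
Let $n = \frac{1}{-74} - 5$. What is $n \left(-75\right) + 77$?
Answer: $\frac{33523}{74} \approx 453.01$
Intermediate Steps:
$n = - \frac{371}{74}$ ($n = - \frac{1}{74} - 5 = - \frac{371}{74} \approx -5.0135$)
$n \left(-75\right) + 77 = \left(- \frac{371}{74}\right) \left(-75\right) + 77 = \frac{27825}{74} + 77 = \frac{33523}{74}$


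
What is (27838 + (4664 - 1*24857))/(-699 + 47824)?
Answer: 1529/9425 ≈ 0.16223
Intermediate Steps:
(27838 + (4664 - 1*24857))/(-699 + 47824) = (27838 + (4664 - 24857))/47125 = (27838 - 20193)*(1/47125) = 7645*(1/47125) = 1529/9425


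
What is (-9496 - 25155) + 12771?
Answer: -21880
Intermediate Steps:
(-9496 - 25155) + 12771 = -34651 + 12771 = -21880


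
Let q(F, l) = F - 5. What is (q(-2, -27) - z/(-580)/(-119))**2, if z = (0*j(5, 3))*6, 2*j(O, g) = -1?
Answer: 49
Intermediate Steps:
j(O, g) = -1/2 (j(O, g) = (1/2)*(-1) = -1/2)
z = 0 (z = (0*(-1/2))*6 = 0*6 = 0)
q(F, l) = -5 + F
(q(-2, -27) - z/(-580)/(-119))**2 = ((-5 - 2) - 0/(-580)/(-119))**2 = (-7 - 0*(-1/580)*(-1)/119)**2 = (-7 - 0*(-1)/119)**2 = (-7 - 1*0)**2 = (-7 + 0)**2 = (-7)**2 = 49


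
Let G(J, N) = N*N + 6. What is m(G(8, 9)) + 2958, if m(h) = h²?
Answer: 10527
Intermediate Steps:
G(J, N) = 6 + N² (G(J, N) = N² + 6 = 6 + N²)
m(G(8, 9)) + 2958 = (6 + 9²)² + 2958 = (6 + 81)² + 2958 = 87² + 2958 = 7569 + 2958 = 10527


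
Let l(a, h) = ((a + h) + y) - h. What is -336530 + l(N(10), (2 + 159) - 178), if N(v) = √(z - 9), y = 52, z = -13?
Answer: -336478 + I*√22 ≈ -3.3648e+5 + 4.6904*I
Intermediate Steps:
N(v) = I*√22 (N(v) = √(-13 - 9) = √(-22) = I*√22)
l(a, h) = 52 + a (l(a, h) = ((a + h) + 52) - h = (52 + a + h) - h = 52 + a)
-336530 + l(N(10), (2 + 159) - 178) = -336530 + (52 + I*√22) = -336478 + I*√22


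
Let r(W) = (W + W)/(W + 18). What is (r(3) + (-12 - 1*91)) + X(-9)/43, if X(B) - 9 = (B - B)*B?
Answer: -30854/301 ≈ -102.51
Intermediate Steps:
X(B) = 9 (X(B) = 9 + (B - B)*B = 9 + 0*B = 9 + 0 = 9)
r(W) = 2*W/(18 + W) (r(W) = (2*W)/(18 + W) = 2*W/(18 + W))
(r(3) + (-12 - 1*91)) + X(-9)/43 = (2*3/(18 + 3) + (-12 - 1*91)) + 9/43 = (2*3/21 + (-12 - 91)) + 9*(1/43) = (2*3*(1/21) - 103) + 9/43 = (2/7 - 103) + 9/43 = -719/7 + 9/43 = -30854/301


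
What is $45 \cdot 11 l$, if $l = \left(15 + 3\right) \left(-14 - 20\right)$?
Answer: $-302940$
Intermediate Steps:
$l = -612$ ($l = 18 \left(-34\right) = -612$)
$45 \cdot 11 l = 45 \cdot 11 \left(-612\right) = 495 \left(-612\right) = -302940$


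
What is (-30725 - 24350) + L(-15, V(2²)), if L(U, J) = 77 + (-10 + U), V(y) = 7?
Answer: -55023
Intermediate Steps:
L(U, J) = 67 + U
(-30725 - 24350) + L(-15, V(2²)) = (-30725 - 24350) + (67 - 15) = -55075 + 52 = -55023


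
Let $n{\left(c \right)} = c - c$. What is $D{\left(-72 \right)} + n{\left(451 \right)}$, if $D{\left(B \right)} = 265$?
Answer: $265$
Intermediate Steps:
$n{\left(c \right)} = 0$
$D{\left(-72 \right)} + n{\left(451 \right)} = 265 + 0 = 265$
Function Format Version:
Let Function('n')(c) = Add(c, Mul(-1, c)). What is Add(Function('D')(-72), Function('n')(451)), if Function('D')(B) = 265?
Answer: 265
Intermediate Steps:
Function('n')(c) = 0
Add(Function('D')(-72), Function('n')(451)) = Add(265, 0) = 265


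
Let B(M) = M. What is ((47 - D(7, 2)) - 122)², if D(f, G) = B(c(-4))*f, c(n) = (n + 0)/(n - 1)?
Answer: 162409/25 ≈ 6496.4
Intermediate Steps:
c(n) = n/(-1 + n)
D(f, G) = 4*f/5 (D(f, G) = (-4/(-1 - 4))*f = (-4/(-5))*f = (-4*(-⅕))*f = 4*f/5)
((47 - D(7, 2)) - 122)² = ((47 - 4*7/5) - 122)² = ((47 - 1*28/5) - 122)² = ((47 - 28/5) - 122)² = (207/5 - 122)² = (-403/5)² = 162409/25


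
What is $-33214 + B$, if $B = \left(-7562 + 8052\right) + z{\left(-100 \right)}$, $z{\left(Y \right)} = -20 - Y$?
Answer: $-32644$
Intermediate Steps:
$B = 570$ ($B = \left(-7562 + 8052\right) - -80 = 490 + \left(-20 + 100\right) = 490 + 80 = 570$)
$-33214 + B = -33214 + 570 = -32644$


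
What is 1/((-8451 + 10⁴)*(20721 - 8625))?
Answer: 1/18736704 ≈ 5.3371e-8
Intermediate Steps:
1/((-8451 + 10⁴)*(20721 - 8625)) = 1/((-8451 + 10000)*12096) = 1/(1549*12096) = 1/18736704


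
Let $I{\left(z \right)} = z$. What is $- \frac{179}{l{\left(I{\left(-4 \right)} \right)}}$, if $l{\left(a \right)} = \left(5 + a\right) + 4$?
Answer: $- \frac{179}{5} \approx -35.8$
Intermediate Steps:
$l{\left(a \right)} = 9 + a$
$- \frac{179}{l{\left(I{\left(-4 \right)} \right)}} = - \frac{179}{9 - 4} = - \frac{179}{5}$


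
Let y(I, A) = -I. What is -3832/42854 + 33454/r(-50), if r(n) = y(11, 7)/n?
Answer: 35840921824/235697 ≈ 1.5206e+5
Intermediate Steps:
r(n) = -11/n (r(n) = (-1*11)/n = -11/n)
-3832/42854 + 33454/r(-50) = -3832/42854 + 33454/((-11/(-50))) = -3832*1/42854 + 33454/((-11*(-1/50))) = -1916/21427 + 33454/(11/50) = -1916/21427 + 33454*(50/11) = -1916/21427 + 1672700/11 = 35840921824/235697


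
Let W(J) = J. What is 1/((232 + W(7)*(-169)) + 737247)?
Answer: 1/736296 ≈ 1.3581e-6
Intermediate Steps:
1/((232 + W(7)*(-169)) + 737247) = 1/((232 + 7*(-169)) + 737247) = 1/((232 - 1183) + 737247) = 1/(-951 + 737247) = 1/736296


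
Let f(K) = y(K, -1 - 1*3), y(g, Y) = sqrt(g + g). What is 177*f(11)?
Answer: 177*sqrt(22) ≈ 830.20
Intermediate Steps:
y(g, Y) = sqrt(2)*sqrt(g) (y(g, Y) = sqrt(2*g) = sqrt(2)*sqrt(g))
f(K) = sqrt(2)*sqrt(K)
177*f(11) = 177*(sqrt(2)*sqrt(11)) = 177*sqrt(22)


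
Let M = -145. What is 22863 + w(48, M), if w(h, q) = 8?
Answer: 22871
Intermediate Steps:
22863 + w(48, M) = 22863 + 8 = 22871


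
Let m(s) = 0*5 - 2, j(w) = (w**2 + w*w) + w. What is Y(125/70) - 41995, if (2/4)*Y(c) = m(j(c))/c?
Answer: -1049931/25 ≈ -41997.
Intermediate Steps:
j(w) = w + 2*w**2 (j(w) = (w**2 + w**2) + w = 2*w**2 + w = w + 2*w**2)
m(s) = -2 (m(s) = 0 - 2 = -2)
Y(c) = -4/c (Y(c) = 2*(-2/c) = -4/c)
Y(125/70) - 41995 = -4/(125/70) - 41995 = -4/(125*(1/70)) - 41995 = -4/25/14 - 41995 = -4*14/25 - 41995 = -56/25 - 41995 = -1049931/25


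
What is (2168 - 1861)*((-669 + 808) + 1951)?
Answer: 641630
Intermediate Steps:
(2168 - 1861)*((-669 + 808) + 1951) = 307*(139 + 1951) = 307*2090 = 641630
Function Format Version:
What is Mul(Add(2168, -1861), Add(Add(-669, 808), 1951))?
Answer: 641630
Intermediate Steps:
Mul(Add(2168, -1861), Add(Add(-669, 808), 1951)) = Mul(307, Add(139, 1951)) = Mul(307, 2090) = 641630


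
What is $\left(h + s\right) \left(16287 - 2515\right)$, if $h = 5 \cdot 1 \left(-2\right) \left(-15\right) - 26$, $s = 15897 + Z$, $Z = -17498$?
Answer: $-20341244$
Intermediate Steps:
$s = -1601$ ($s = 15897 - 17498 = -1601$)
$h = 124$ ($h = 5 \left(-2\right) \left(-15\right) - 26 = \left(-10\right) \left(-15\right) - 26 = 150 - 26 = 124$)
$\left(h + s\right) \left(16287 - 2515\right) = \left(124 - 1601\right) \left(16287 - 2515\right) = \left(-1477\right) 13772 = -20341244$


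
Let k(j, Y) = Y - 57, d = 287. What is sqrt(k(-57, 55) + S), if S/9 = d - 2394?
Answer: I*sqrt(18965) ≈ 137.71*I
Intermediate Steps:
k(j, Y) = -57 + Y
S = -18963 (S = 9*(287 - 2394) = 9*(-2107) = -18963)
sqrt(k(-57, 55) + S) = sqrt((-57 + 55) - 18963) = sqrt(-2 - 18963) = sqrt(-18965) = I*sqrt(18965)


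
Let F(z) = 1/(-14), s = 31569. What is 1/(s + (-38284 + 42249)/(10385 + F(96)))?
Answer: 145389/4589840851 ≈ 3.1676e-5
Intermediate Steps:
F(z) = -1/14
1/(s + (-38284 + 42249)/(10385 + F(96))) = 1/(31569 + (-38284 + 42249)/(10385 - 1/14)) = 1/(31569 + 3965/(145389/14)) = 1/(31569 + 3965*(14/145389)) = 1/(31569 + 55510/145389) = 1/(4589840851/145389) = 145389/4589840851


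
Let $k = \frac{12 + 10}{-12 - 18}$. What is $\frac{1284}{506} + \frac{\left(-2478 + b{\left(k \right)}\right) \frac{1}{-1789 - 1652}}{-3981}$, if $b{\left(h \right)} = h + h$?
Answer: $\frac{131908310654}{51986266695} \approx 2.5374$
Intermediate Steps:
$k = - \frac{11}{15}$ ($k = \frac{22}{-30} = 22 \left(- \frac{1}{30}\right) = - \frac{11}{15} \approx -0.73333$)
$b{\left(h \right)} = 2 h$
$\frac{1284}{506} + \frac{\left(-2478 + b{\left(k \right)}\right) \frac{1}{-1789 - 1652}}{-3981} = \frac{1284}{506} + \frac{\left(-2478 + 2 \left(- \frac{11}{15}\right)\right) \frac{1}{-1789 - 1652}}{-3981} = 1284 \cdot \frac{1}{506} + \frac{-2478 - \frac{22}{15}}{-3441} \left(- \frac{1}{3981}\right) = \frac{642}{253} + \left(- \frac{37192}{15}\right) \left(- \frac{1}{3441}\right) \left(- \frac{1}{3981}\right) = \frac{642}{253} + \frac{37192}{51615} \left(- \frac{1}{3981}\right) = \frac{642}{253} - \frac{37192}{205479315} = \frac{131908310654}{51986266695}$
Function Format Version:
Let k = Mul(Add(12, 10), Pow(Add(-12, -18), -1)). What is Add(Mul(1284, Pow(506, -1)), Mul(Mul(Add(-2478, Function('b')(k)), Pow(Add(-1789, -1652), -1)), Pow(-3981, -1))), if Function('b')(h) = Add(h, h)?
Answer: Rational(131908310654, 51986266695) ≈ 2.5374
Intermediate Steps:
k = Rational(-11, 15) (k = Mul(22, Pow(-30, -1)) = Mul(22, Rational(-1, 30)) = Rational(-11, 15) ≈ -0.73333)
Function('b')(h) = Mul(2, h)
Add(Mul(1284, Pow(506, -1)), Mul(Mul(Add(-2478, Function('b')(k)), Pow(Add(-1789, -1652), -1)), Pow(-3981, -1))) = Add(Mul(1284, Pow(506, -1)), Mul(Mul(Add(-2478, Mul(2, Rational(-11, 15))), Pow(Add(-1789, -1652), -1)), Pow(-3981, -1))) = Add(Mul(1284, Rational(1, 506)), Mul(Mul(Add(-2478, Rational(-22, 15)), Pow(-3441, -1)), Rational(-1, 3981))) = Add(Rational(642, 253), Mul(Mul(Rational(-37192, 15), Rational(-1, 3441)), Rational(-1, 3981))) = Add(Rational(642, 253), Mul(Rational(37192, 51615), Rational(-1, 3981))) = Add(Rational(642, 253), Rational(-37192, 205479315)) = Rational(131908310654, 51986266695)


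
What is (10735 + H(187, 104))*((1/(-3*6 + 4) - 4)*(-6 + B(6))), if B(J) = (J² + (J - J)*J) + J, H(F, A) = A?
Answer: -11120814/7 ≈ -1.5887e+6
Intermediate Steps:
B(J) = J + J² (B(J) = (J² + 0*J) + J = (J² + 0) + J = J² + J = J + J²)
(10735 + H(187, 104))*((1/(-3*6 + 4) - 4)*(-6 + B(6))) = (10735 + 104)*((1/(-3*6 + 4) - 4)*(-6 + 6*(1 + 6))) = 10839*((1/(-18 + 4) - 4)*(-6 + 6*7)) = 10839*((1/(-14) - 4)*(-6 + 42)) = 10839*((-1/14 - 4)*36) = 10839*(-57/14*36) = 10839*(-1026/7) = -11120814/7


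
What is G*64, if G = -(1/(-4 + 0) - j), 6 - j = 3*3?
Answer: -176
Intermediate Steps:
j = -3 (j = 6 - 3*3 = 6 - 1*9 = 6 - 9 = -3)
G = -11/4 (G = -(1/(-4 + 0) - 1*(-3)) = -(1/(-4) + 3) = -(-¼ + 3) = -1*11/4 = -11/4 ≈ -2.7500)
G*64 = -11/4*64 = -176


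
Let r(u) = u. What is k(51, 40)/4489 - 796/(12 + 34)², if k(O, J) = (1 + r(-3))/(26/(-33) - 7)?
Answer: -229546013/610293017 ≈ -0.37612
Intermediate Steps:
k(O, J) = 66/257 (k(O, J) = (1 - 3)/(26/(-33) - 7) = -2/(26*(-1/33) - 7) = -2/(-26/33 - 7) = -2/(-257/33) = -2*(-33/257) = 66/257)
k(51, 40)/4489 - 796/(12 + 34)² = (66/257)/4489 - 796/(12 + 34)² = (66/257)*(1/4489) - 796/(46²) = 66/1153673 - 796/2116 = 66/1153673 - 796*1/2116 = 66/1153673 - 199/529 = -229546013/610293017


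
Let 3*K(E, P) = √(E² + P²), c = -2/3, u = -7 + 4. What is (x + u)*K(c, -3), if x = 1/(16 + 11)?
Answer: -80*√85/243 ≈ -3.0352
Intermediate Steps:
u = -3
x = 1/27 ≈ 0.037037
c = -⅔ (c = -2*⅓ = -⅔ ≈ -0.66667)
K(E, P) = √(E² + P²)/3
(x + u)*K(c, -3) = (1/27 - 3)*(√((-⅔)² + (-3)²)/3) = -80*√(4/9 + 9)/81 = -80*√(85/9)/81 = -80*√85/3/81 = -80*√85/243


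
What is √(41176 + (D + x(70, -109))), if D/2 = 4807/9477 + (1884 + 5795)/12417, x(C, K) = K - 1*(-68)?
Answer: √86824113065937611/1452789 ≈ 202.82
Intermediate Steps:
x(C, K) = 68 + K (x(C, K) = K + 68 = 68 + K)
D = 88308268/39225303 (D = 2*(4807/9477 + (1884 + 5795)/12417) = 2*(4807*(1/9477) + 7679*(1/12417)) = 2*(4807/9477 + 7679/12417) = 2*(44154134/39225303) = 88308268/39225303 ≈ 2.2513)
√(41176 + (D + x(70, -109))) = √(41176 + (88308268/39225303 + (68 - 109))) = √(41176 + (88308268/39225303 - 41)) = √(41176 - 1519929155/39225303) = √(1613621147173/39225303) = √86824113065937611/1452789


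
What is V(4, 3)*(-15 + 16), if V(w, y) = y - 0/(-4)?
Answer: 3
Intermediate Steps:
V(w, y) = y (V(w, y) = y - 0*(-1)/4 = y - 1*0 = y + 0 = y)
V(4, 3)*(-15 + 16) = 3*(-15 + 16) = 3*1 = 3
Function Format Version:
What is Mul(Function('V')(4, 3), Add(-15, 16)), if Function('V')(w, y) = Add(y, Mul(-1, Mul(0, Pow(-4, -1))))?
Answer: 3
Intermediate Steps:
Function('V')(w, y) = y (Function('V')(w, y) = Add(y, Mul(-1, Mul(0, Rational(-1, 4)))) = Add(y, Mul(-1, 0)) = Add(y, 0) = y)
Mul(Function('V')(4, 3), Add(-15, 16)) = Mul(3, Add(-15, 16)) = Mul(3, 1) = 3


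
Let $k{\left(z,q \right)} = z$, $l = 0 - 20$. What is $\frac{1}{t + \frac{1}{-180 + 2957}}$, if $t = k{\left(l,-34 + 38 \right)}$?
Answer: $- \frac{2777}{55539} \approx -0.050001$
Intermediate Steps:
$l = -20$ ($l = 0 - 20 = -20$)
$t = -20$
$\frac{1}{t + \frac{1}{-180 + 2957}} = \frac{1}{-20 + \frac{1}{-180 + 2957}} = \frac{1}{-20 + \frac{1}{2777}} = \frac{1}{- \frac{55539}{2777}} = - \frac{2777}{55539}$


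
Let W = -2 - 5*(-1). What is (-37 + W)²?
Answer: 1156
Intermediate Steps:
W = 3 (W = -2 + 5 = 3)
(-37 + W)² = (-37 + 3)² = (-34)² = 1156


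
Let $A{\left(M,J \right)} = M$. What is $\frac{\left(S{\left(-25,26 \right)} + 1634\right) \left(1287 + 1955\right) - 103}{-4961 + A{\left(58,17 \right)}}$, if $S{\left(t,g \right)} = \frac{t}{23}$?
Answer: $- \frac{121757425}{112769} \approx -1079.7$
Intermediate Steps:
$S{\left(t,g \right)} = \frac{t}{23}$ ($S{\left(t,g \right)} = t \frac{1}{23} = \frac{t}{23}$)
$\frac{\left(S{\left(-25,26 \right)} + 1634\right) \left(1287 + 1955\right) - 103}{-4961 + A{\left(58,17 \right)}} = \frac{\left(\frac{1}{23} \left(-25\right) + 1634\right) \left(1287 + 1955\right) - 103}{-4961 + 58} = \frac{\left(- \frac{25}{23} + 1634\right) 3242 - 103}{-4903} = \left(\frac{37557}{23} \cdot 3242 - 103\right) \left(- \frac{1}{4903}\right) = \left(\frac{121759794}{23} - 103\right) \left(- \frac{1}{4903}\right) = \frac{121757425}{23} \left(- \frac{1}{4903}\right) = - \frac{121757425}{112769}$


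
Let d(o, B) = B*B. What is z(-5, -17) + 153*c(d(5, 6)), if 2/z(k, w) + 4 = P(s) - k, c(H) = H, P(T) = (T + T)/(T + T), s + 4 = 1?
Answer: 5509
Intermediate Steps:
d(o, B) = B**2
s = -3 (s = -4 + 1 = -3)
P(T) = 1 (P(T) = (2*T)/((2*T)) = (2*T)*(1/(2*T)) = 1)
z(k, w) = 2/(-3 - k) (z(k, w) = 2/(-4 + (1 - k)) = 2/(-3 - k))
z(-5, -17) + 153*c(d(5, 6)) = -2/(3 - 5) + 153*6**2 = -2/(-2) + 153*36 = -2*(-1/2) + 5508 = 1 + 5508 = 5509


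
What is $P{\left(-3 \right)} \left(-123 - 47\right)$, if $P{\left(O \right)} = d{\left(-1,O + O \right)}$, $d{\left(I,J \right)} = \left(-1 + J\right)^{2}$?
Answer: $-8330$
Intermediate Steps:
$P{\left(O \right)} = \left(-1 + 2 O\right)^{2}$ ($P{\left(O \right)} = \left(-1 + \left(O + O\right)\right)^{2} = \left(-1 + 2 O\right)^{2}$)
$P{\left(-3 \right)} \left(-123 - 47\right) = \left(-1 + 2 \left(-3\right)\right)^{2} \left(-123 - 47\right) = \left(-1 - 6\right)^{2} \left(-170\right) = \left(-7\right)^{2} \left(-170\right) = 49 \left(-170\right) = -8330$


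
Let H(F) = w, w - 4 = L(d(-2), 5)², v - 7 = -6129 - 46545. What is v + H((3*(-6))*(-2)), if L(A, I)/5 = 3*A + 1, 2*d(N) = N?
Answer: -52563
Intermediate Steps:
d(N) = N/2
L(A, I) = 5 + 15*A (L(A, I) = 5*(3*A + 1) = 5*(1 + 3*A) = 5 + 15*A)
v = -52667 (v = 7 + (-6129 - 46545) = 7 - 52674 = -52667)
w = 104 (w = 4 + (5 + 15*((½)*(-2)))² = 4 + (5 + 15*(-1))² = 4 + (5 - 15)² = 4 + (-10)² = 4 + 100 = 104)
H(F) = 104
v + H((3*(-6))*(-2)) = -52667 + 104 = -52563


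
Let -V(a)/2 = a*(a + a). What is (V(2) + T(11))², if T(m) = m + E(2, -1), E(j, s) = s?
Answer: 36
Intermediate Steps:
T(m) = -1 + m (T(m) = m - 1 = -1 + m)
V(a) = -4*a² (V(a) = -2*a*(a + a) = -2*a*2*a = -4*a²)
(V(2) + T(11))² = (-4*2² + (-1 + 11))² = (-4*4 + 10)² = (-16 + 10)² = (-6)² = 36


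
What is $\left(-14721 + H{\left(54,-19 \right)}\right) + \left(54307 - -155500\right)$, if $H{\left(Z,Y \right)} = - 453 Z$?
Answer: $170624$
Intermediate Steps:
$\left(-14721 + H{\left(54,-19 \right)}\right) + \left(54307 - -155500\right) = \left(-14721 - 24462\right) + \left(54307 - -155500\right) = \left(-14721 - 24462\right) + \left(54307 + 155500\right) = -39183 + 209807 = 170624$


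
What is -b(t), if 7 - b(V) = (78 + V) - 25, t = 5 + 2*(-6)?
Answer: 39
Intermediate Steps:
t = -7 (t = 5 - 12 = -7)
b(V) = -46 - V (b(V) = 7 - ((78 + V) - 25) = 7 - (53 + V) = 7 + (-53 - V) = -46 - V)
-b(t) = -(-46 - 1*(-7)) = -(-46 + 7) = -1*(-39) = 39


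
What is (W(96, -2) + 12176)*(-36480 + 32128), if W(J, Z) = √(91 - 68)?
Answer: -52989952 - 4352*√23 ≈ -5.3011e+7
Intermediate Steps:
W(J, Z) = √23
(W(96, -2) + 12176)*(-36480 + 32128) = (√23 + 12176)*(-36480 + 32128) = (12176 + √23)*(-4352) = -52989952 - 4352*√23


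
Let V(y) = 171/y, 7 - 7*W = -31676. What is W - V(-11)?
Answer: 349710/77 ≈ 4541.7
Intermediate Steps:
W = 31683/7 (W = 1 - ⅐*(-31676) = 1 + 31676/7 = 31683/7 ≈ 4526.1)
W - V(-11) = 31683/7 - 171/(-11) = 31683/7 - 171*(-1)/11 = 31683/7 - 1*(-171/11) = 31683/7 + 171/11 = 349710/77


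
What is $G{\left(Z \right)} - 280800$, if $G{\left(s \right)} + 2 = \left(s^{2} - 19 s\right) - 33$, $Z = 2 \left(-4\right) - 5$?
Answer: $-280419$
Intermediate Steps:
$Z = -13$ ($Z = -8 - 5 = -13$)
$G{\left(s \right)} = -35 + s^{2} - 19 s$ ($G{\left(s \right)} = -2 - \left(33 - s^{2} + 19 s\right) = -35 + s^{2} - 19 s$)
$G{\left(Z \right)} - 280800 = \left(-35 + \left(-13\right)^{2} - -247\right) - 280800 = \left(-35 + 169 + 247\right) - 280800 = 381 - 280800 = -280419$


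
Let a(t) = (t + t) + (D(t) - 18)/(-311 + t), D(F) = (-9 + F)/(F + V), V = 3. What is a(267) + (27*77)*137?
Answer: 565007627/1980 ≈ 2.8536e+5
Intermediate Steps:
D(F) = (-9 + F)/(3 + F) (D(F) = (-9 + F)/(F + 3) = (-9 + F)/(3 + F))
a(t) = 2*t + (-18 + (-9 + t)/(3 + t))/(-311 + t) (a(t) = (t + t) + ((-9 + t)/(3 + t) - 18)/(-311 + t) = 2*t + (-18 + (-9 + t)/(3 + t))/(-311 + t))
a(267) + (27*77)*137 = (-9 + 267 + 2*(3 + 267)*(-9 + 267² - 311*267))/((-311 + 267)*(3 + 267)) + (27*77)*137 = (-9 + 267 + 2*270*(-9 + 71289 - 83037))/(-44*270) + 2079*137 = -1/44*1/270*(-9 + 267 + 2*270*(-11757)) + 284823 = -1/44*1/270*(-9 + 267 - 6348780) + 284823 = -1/44*1/270*(-6348522) + 284823 = 1058087/1980 + 284823 = 565007627/1980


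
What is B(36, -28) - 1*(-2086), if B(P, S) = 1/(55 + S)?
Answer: 56323/27 ≈ 2086.0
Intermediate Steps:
B(36, -28) - 1*(-2086) = 1/(55 - 28) - 1*(-2086) = 1/27 + 2086 = 56323/27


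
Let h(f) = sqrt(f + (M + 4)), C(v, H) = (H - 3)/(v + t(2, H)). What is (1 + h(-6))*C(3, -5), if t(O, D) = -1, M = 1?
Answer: -4 - 4*I ≈ -4.0 - 4.0*I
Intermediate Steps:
C(v, H) = (-3 + H)/(-1 + v) (C(v, H) = (H - 3)/(v - 1) = (-3 + H)/(-1 + v))
h(f) = sqrt(5 + f) (h(f) = sqrt(f + (1 + 4)) = sqrt(f + 5) = sqrt(5 + f))
(1 + h(-6))*C(3, -5) = (1 + sqrt(5 - 6))*((-3 - 5)/(-1 + 3)) = (1 + sqrt(-1))*(-8/2) = (1 + I)*((1/2)*(-8)) = (1 + I)*(-4) = -4 - 4*I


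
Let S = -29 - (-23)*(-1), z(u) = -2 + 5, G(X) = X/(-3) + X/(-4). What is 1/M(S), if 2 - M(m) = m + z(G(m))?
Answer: 1/51 ≈ 0.019608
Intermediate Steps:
G(X) = -7*X/12 (G(X) = X*(-⅓) + X*(-¼) = -X/3 - X/4 = -7*X/12)
z(u) = 3
S = -52 (S = -29 - 1*23 = -29 - 23 = -52)
M(m) = -1 - m (M(m) = 2 - (m + 3) = 2 - (3 + m) = 2 + (-3 - m) = -1 - m)
1/M(S) = 1/(-1 - 1*(-52)) = 1/(-1 + 52) = 1/51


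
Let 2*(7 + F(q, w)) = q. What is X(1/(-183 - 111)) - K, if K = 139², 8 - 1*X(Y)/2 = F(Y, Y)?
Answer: -5671553/294 ≈ -19291.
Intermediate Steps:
F(q, w) = -7 + q/2
X(Y) = 30 - Y (X(Y) = 16 - 2*(-7 + Y/2) = 16 + (14 - Y) = 30 - Y)
K = 19321
X(1/(-183 - 111)) - K = (30 - 1/(-183 - 111)) - 1*19321 = (30 - 1/(-294)) - 19321 = (30 - 1*(-1/294)) - 19321 = (30 + 1/294) - 19321 = 8821/294 - 19321 = -5671553/294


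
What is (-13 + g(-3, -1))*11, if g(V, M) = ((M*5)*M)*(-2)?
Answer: -253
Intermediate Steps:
g(V, M) = -10*M² (g(V, M) = ((5*M)*M)*(-2) = (5*M²)*(-2) = -10*M²)
(-13 + g(-3, -1))*11 = (-13 - 10*(-1)²)*11 = (-13 - 10*1)*11 = (-13 - 10)*11 = -23*11 = -253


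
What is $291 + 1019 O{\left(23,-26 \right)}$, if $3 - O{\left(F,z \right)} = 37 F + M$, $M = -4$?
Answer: $-859745$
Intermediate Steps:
$O{\left(F,z \right)} = 7 - 37 F$ ($O{\left(F,z \right)} = 3 - \left(37 F - 4\right) = 3 - \left(-4 + 37 F\right) = 7 - 37 F$)
$291 + 1019 O{\left(23,-26 \right)} = 291 + 1019 \left(7 - 851\right) = 291 + 1019 \left(-844\right) = 291 - 860036 = -859745$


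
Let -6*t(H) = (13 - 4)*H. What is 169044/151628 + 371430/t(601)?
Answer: -9361132479/22782107 ≈ -410.90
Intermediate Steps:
t(H) = -3*H/2 (t(H) = -(13 - 4)*H/6 = -3*H/2)
169044/151628 + 371430/t(601) = 169044/151628 + 371430/((-3/2*601)) = 169044*(1/151628) + 371430/(-1803/2) = 42261/37907 + 371430*(-2/1803) = 42261/37907 - 247620/601 = -9361132479/22782107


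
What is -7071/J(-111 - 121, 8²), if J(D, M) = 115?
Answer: -7071/115 ≈ -61.487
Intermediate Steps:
-7071/J(-111 - 121, 8²) = -7071/115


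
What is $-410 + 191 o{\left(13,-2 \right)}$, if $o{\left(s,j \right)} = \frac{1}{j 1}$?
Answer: $- \frac{1011}{2} \approx -505.5$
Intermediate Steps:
$o{\left(s,j \right)} = \frac{1}{j}$
$-410 + 191 o{\left(13,-2 \right)} = -410 + \frac{191}{-2} = -410 + 191 \left(- \frac{1}{2}\right) = -410 - \frac{191}{2} = - \frac{1011}{2}$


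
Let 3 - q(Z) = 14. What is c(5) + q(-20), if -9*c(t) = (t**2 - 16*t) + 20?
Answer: -64/9 ≈ -7.1111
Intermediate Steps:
c(t) = -20/9 - t**2/9 + 16*t/9 (c(t) = -((t**2 - 16*t) + 20)/9 = -(20 + t**2 - 16*t)/9 = -20/9 - t**2/9 + 16*t/9)
q(Z) = -11 (q(Z) = 3 - 1*14 = 3 - 14 = -11)
c(5) + q(-20) = (-20/9 - 1/9*5**2 + (16/9)*5) - 11 = (-20/9 - 1/9*25 + 80/9) - 11 = (-20/9 - 25/9 + 80/9) - 11 = 35/9 - 11 = -64/9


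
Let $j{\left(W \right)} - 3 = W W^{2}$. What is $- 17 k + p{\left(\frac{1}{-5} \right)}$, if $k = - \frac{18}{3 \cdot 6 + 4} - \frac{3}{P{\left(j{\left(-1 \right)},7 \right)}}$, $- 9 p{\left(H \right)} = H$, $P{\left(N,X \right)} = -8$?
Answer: $\frac{29923}{3960} \approx 7.5563$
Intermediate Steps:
$j{\left(W \right)} = 3 + W^{3}$ ($j{\left(W \right)} = 3 + W W^{2} = 3 + W^{3}$)
$p{\left(H \right)} = - \frac{H}{9}$
$k = - \frac{39}{88}$ ($k = - \frac{18}{3 \cdot 6 + 4} - \frac{3}{-8} = - \frac{18}{18 + 4} - - \frac{3}{8} = - \frac{18}{22} + \frac{3}{8} = \left(-18\right) \frac{1}{22} + \frac{3}{8} = - \frac{9}{11} + \frac{3}{8} = - \frac{39}{88} \approx -0.44318$)
$- 17 k + p{\left(\frac{1}{-5} \right)} = \left(-17\right) \left(- \frac{39}{88}\right) - \frac{1}{9 \left(-5\right)} = \frac{663}{88} - - \frac{1}{45} = \frac{663}{88} + \frac{1}{45} = \frac{29923}{3960}$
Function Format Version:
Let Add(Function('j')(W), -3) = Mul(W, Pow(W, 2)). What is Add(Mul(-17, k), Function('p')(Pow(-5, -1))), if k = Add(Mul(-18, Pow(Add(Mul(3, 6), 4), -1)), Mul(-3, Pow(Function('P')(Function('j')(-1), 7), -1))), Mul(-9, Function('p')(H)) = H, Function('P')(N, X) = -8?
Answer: Rational(29923, 3960) ≈ 7.5563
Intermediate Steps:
Function('j')(W) = Add(3, Pow(W, 3)) (Function('j')(W) = Add(3, Mul(W, Pow(W, 2))) = Add(3, Pow(W, 3)))
Function('p')(H) = Mul(Rational(-1, 9), H)
k = Rational(-39, 88) (k = Add(Mul(-18, Pow(Add(Mul(3, 6), 4), -1)), Mul(-3, Pow(-8, -1))) = Add(Mul(-18, Pow(Add(18, 4), -1)), Mul(-3, Rational(-1, 8))) = Add(Mul(-18, Pow(22, -1)), Rational(3, 8)) = Add(Mul(-18, Rational(1, 22)), Rational(3, 8)) = Add(Rational(-9, 11), Rational(3, 8)) = Rational(-39, 88) ≈ -0.44318)
Add(Mul(-17, k), Function('p')(Pow(-5, -1))) = Add(Mul(-17, Rational(-39, 88)), Mul(Rational(-1, 9), Pow(-5, -1))) = Add(Rational(663, 88), Mul(Rational(-1, 9), Rational(-1, 5))) = Add(Rational(663, 88), Rational(1, 45)) = Rational(29923, 3960)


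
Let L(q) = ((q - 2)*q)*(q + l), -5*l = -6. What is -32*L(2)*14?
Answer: 0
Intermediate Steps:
l = 6/5 (l = -⅕*(-6) = 6/5 ≈ 1.2000)
L(q) = q*(-2 + q)*(6/5 + q) (L(q) = ((q - 2)*q)*(q + 6/5) = ((-2 + q)*q)*(6/5 + q) = (q*(-2 + q))*(6/5 + q) = q*(-2 + q)*(6/5 + q))
-32*L(2)*14 = -32*2*(-12 - 4*2 + 5*2²)/5*14 = -32*2*(-12 - 8 + 5*4)/5*14 = -32*2*(-12 - 8 + 20)/5*14 = -32*2*0/5*14 = -32*0*14 = 0*14 = 0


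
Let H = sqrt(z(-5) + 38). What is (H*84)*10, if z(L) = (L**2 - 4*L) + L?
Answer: 840*sqrt(78) ≈ 7418.7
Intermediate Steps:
z(L) = L**2 - 3*L
H = sqrt(78) (H = sqrt(-5*(-3 - 5) + 38) = sqrt(-5*(-8) + 38) = sqrt(40 + 38) = sqrt(78) ≈ 8.8318)
(H*84)*10 = (sqrt(78)*84)*10 = (84*sqrt(78))*10 = 840*sqrt(78)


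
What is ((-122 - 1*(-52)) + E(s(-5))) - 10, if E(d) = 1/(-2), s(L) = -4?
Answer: -161/2 ≈ -80.500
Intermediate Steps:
E(d) = -½
((-122 - 1*(-52)) + E(s(-5))) - 10 = ((-122 - 1*(-52)) - ½) - 10 = ((-122 + 52) - ½) - 10 = (-70 - ½) - 10 = -141/2 - 10 = -161/2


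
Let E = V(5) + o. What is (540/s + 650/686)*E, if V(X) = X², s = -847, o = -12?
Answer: 167245/41503 ≈ 4.0297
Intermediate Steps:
E = 13 (E = 5² - 12 = 25 - 12 = 13)
(540/s + 650/686)*E = (540/(-847) + 650/686)*13 = (540*(-1/847) + 650*(1/686))*13 = (-540/847 + 325/343)*13 = (12865/41503)*13 = 167245/41503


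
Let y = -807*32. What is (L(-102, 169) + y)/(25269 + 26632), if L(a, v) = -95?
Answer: -25919/51901 ≈ -0.49939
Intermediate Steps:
y = -25824
(L(-102, 169) + y)/(25269 + 26632) = (-95 - 25824)/(25269 + 26632) = -25919/51901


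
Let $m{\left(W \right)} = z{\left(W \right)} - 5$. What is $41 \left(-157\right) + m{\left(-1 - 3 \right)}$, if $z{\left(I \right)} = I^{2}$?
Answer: $-6426$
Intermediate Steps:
$m{\left(W \right)} = -5 + W^{2}$ ($m{\left(W \right)} = W^{2} - 5 = -5 + W^{2}$)
$41 \left(-157\right) + m{\left(-1 - 3 \right)} = 41 \left(-157\right) - \left(5 - \left(-1 - 3\right)^{2}\right) = -6437 - \left(5 - \left(-1 - 3\right)^{2}\right) = -6437 - \left(5 - \left(-4\right)^{2}\right) = -6437 + \left(-5 + 16\right) = -6437 + 11 = -6426$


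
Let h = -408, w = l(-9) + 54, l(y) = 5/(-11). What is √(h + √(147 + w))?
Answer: √(-49368 + 11*√24266)/11 ≈ 19.845*I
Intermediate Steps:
l(y) = -5/11 (l(y) = 5*(-1/11) = -5/11)
w = 589/11 (w = -5/11 + 54 = 589/11 ≈ 53.545)
√(h + √(147 + w)) = √(-408 + √(147 + 589/11)) = √(-408 + √(2206/11)) = √(-408 + √24266/11)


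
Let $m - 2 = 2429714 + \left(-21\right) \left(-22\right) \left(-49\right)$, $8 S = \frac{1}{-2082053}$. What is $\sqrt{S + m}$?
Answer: $\frac{\sqrt{166952800097459165526}}{8328212} \approx 1551.5$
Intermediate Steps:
$S = - \frac{1}{16656424}$ ($S = \frac{1}{8 \left(-2082053\right)} = \frac{1}{8} \left(- \frac{1}{2082053}\right) = - \frac{1}{16656424} \approx -6.0037 \cdot 10^{-8}$)
$m = 2407078$ ($m = 2 + \left(2429714 + \left(-21\right) \left(-22\right) \left(-49\right)\right) = 2 + \left(2429714 + 462 \left(-49\right)\right) = 2 + \left(2429714 - 22638\right) = 2 + 2407076 = 2407078$)
$\sqrt{S + m} = \sqrt{- \frac{1}{16656424} + 2407078} = \sqrt{\frac{40093311769071}{16656424}} = \frac{\sqrt{166952800097459165526}}{8328212}$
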